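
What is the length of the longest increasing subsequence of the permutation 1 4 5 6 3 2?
4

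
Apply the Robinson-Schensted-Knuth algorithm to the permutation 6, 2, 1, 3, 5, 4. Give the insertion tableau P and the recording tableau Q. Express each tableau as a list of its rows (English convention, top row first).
Insert each entry of the permutation into P by Schensted row insertion, recording in Q the position of each new cell.

After inserting 6: P = [[6]].
After inserting 2: P = [[2], [6]].
After inserting 1: P = [[1], [2], [6]].
After inserting 3: P = [[1, 3], [2], [6]].
After inserting 5: P = [[1, 3, 5], [2], [6]].
After inserting 4: P = [[1, 3, 4], [2, 5], [6]].

So P = [[1, 3, 4], [2, 5], [6]], Q = [[1, 4, 5], [2, 6], [3]].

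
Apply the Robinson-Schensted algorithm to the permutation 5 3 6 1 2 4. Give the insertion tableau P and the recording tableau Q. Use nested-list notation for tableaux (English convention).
P = [[1, 2, 4], [3, 6], [5]], Q = [[1, 3, 6], [2, 5], [4]]

Insert each entry of the permutation into P by Schensted row insertion, recording in Q the position of each new cell.

Insert 5: appended to row 1. P = [[5]].
Insert 3: 3 bumps 5 from row 1; 5 starts row 2. P = [[3], [5]].
Insert 6: appended to row 1. P = [[3, 6], [5]].
Insert 1: 1 bumps 3 from row 1; 3 bumps 5 from row 2; 5 starts row 3. P = [[1, 6], [3], [5]].
Insert 2: 2 bumps 6 from row 1; 6 appends to row 2. P = [[1, 2], [3, 6], [5]].
Insert 4: appended to row 1. P = [[1, 2, 4], [3, 6], [5]].

So P = [[1, 2, 4], [3, 6], [5]], Q = [[1, 3, 6], [2, 5], [4]].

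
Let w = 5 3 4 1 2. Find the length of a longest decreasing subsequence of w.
3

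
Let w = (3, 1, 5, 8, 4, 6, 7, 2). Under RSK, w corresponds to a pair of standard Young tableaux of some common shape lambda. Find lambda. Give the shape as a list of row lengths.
[4, 3, 1]

Row-insert each entry into an empty tableau.

After inserting 3: P = [[3]].
After inserting 1: P = [[1], [3]].
After inserting 5: P = [[1, 5], [3]].
After inserting 8: P = [[1, 5, 8], [3]].
After inserting 4: P = [[1, 4, 8], [3, 5]].
After inserting 6: P = [[1, 4, 6], [3, 5, 8]].
After inserting 7: P = [[1, 4, 6, 7], [3, 5, 8]].
After inserting 2: P = [[1, 2, 6, 7], [3, 4, 8], [5]].

The final insertion tableau P = [[1, 2, 6, 7], [3, 4, 8], [5]] has shape [4, 3, 1].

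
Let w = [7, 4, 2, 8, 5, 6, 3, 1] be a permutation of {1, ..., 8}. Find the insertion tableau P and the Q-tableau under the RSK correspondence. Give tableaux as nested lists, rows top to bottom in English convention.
Insert each entry of the permutation into P by Schensted row insertion, recording in Q the position of each new cell.

After inserting 7: P = [[7]].
After inserting 4: P = [[4], [7]].
After inserting 2: P = [[2], [4], [7]].
After inserting 8: P = [[2, 8], [4], [7]].
After inserting 5: P = [[2, 5], [4, 8], [7]].
After inserting 6: P = [[2, 5, 6], [4, 8], [7]].
After inserting 3: P = [[2, 3, 6], [4, 5], [7, 8]].
After inserting 1: P = [[1, 3, 6], [2, 5], [4, 8], [7]].

So P = [[1, 3, 6], [2, 5], [4, 8], [7]], Q = [[1, 4, 6], [2, 5], [3, 7], [8]].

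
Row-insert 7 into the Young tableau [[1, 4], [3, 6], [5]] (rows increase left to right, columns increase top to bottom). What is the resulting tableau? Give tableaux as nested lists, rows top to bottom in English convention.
7 is larger than every entry of row 1, so it is appended to row 1. The new tableau is [[1, 4, 7], [3, 6], [5]].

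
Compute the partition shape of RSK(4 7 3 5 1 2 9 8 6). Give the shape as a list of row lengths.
[3, 3, 3]

Row-insert each entry into an empty tableau.

After inserting 4: P = [[4]].
After inserting 7: P = [[4, 7]].
After inserting 3: P = [[3, 7], [4]].
After inserting 5: P = [[3, 5], [4, 7]].
After inserting 1: P = [[1, 5], [3, 7], [4]].
After inserting 2: P = [[1, 2], [3, 5], [4, 7]].
After inserting 9: P = [[1, 2, 9], [3, 5], [4, 7]].
After inserting 8: P = [[1, 2, 8], [3, 5, 9], [4, 7]].
After inserting 6: P = [[1, 2, 6], [3, 5, 8], [4, 7, 9]].

The final insertion tableau P = [[1, 2, 6], [3, 5, 8], [4, 7, 9]] has shape [3, 3, 3].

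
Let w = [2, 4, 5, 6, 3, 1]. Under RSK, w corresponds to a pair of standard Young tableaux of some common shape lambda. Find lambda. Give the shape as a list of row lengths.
Row-insert each entry into an empty tableau.

After inserting 2: P = [[2]].
After inserting 4: P = [[2, 4]].
After inserting 5: P = [[2, 4, 5]].
After inserting 6: P = [[2, 4, 5, 6]].
After inserting 3: P = [[2, 3, 5, 6], [4]].
After inserting 1: P = [[1, 3, 5, 6], [2], [4]].

The final insertion tableau P = [[1, 3, 5, 6], [2], [4]] has shape [4, 1, 1].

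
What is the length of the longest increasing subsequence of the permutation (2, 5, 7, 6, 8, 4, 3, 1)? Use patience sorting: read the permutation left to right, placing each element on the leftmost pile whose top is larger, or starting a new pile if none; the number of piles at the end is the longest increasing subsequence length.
2: new pile. tops = [2]
5: new pile. tops = [2, 5]
7: new pile. tops = [2, 5, 7]
6: onto pile 3 (replacing 7). tops = [2, 5, 6]
8: new pile. tops = [2, 5, 6, 8]
4: onto pile 2 (replacing 5). tops = [2, 4, 6, 8]
3: onto pile 2 (replacing 4). tops = [2, 3, 6, 8]
1: onto pile 1 (replacing 2). tops = [1, 3, 6, 8]

4 piles, so the longest increasing subsequence has length 4.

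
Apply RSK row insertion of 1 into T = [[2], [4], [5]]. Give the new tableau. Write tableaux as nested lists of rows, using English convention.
[[1], [2], [4], [5]]

In row 1, 1 replaces 2 (the leftmost entry greater than 1); 2 is bumped to row 2. In row 2, 2 replaces 4 (the leftmost entry greater than 2); 4 is bumped to row 3. In row 3, 4 replaces 5 (the leftmost entry greater than 4); 5 is bumped to row 4. 5 starts a new row 4. The new tableau is [[1], [2], [4], [5]].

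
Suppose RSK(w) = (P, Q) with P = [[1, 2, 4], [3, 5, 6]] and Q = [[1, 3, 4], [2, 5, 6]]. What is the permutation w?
3 1 5 6 2 4

Reverse the RSK construction: for i from n down to 1, find the cell of Q containing i, remove the entry at that cell from P, and reverse-bump it up through P; the value ejected from row 1 is w(i).

Step i=6: Q has 6 at row 2, column 3; remove 6 from row 2 of P and reverse-bump: 6 enters row 1 and ejects 4. So w(6) = 4. P is now [[1, 2, 6], [3, 5]].
Step i=5: Q has 5 at row 2, column 2; remove 5 from row 2 of P and reverse-bump: 5 enters row 1 and ejects 2. So w(5) = 2. P is now [[1, 5, 6], [3]].
Step i=4: Q has 4 at row 1, column 3; remove that cell from P, ejecting 6. So w(4) = 6. P is now [[1, 5], [3]].
Step i=3: Q has 3 at row 1, column 2; remove that cell from P, ejecting 5. So w(3) = 5. P is now [[1], [3]].
Step i=2: Q has 2 at row 2, column 1; remove 3 from row 2 of P and reverse-bump: 3 enters row 1 and ejects 1. So w(2) = 1. P is now [[3]].
Step i=1: Q has 1 at row 1, column 1; remove that cell from P, ejecting 3. So w(1) = 3. P is now [].

So w = 3 1 5 6 2 4.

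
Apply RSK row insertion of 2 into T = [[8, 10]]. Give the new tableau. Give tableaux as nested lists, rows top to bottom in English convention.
In row 1, 2 replaces 8 (the leftmost entry greater than 2); 8 is bumped to row 2. 8 starts a new row 2. The new tableau is [[2, 10], [8]].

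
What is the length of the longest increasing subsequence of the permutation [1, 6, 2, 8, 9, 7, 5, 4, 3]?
4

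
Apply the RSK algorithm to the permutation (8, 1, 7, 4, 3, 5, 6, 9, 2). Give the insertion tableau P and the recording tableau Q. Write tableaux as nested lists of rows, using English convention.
P = [[1, 2, 5, 6, 9], [3], [4], [7], [8]], Q = [[1, 3, 6, 7, 8], [2], [4], [5], [9]]

Insert each entry of the permutation into P by Schensted row insertion, recording in Q the position of each new cell.

After inserting 8: P = [[8]].
After inserting 1: P = [[1], [8]].
After inserting 7: P = [[1, 7], [8]].
After inserting 4: P = [[1, 4], [7], [8]].
After inserting 3: P = [[1, 3], [4], [7], [8]].
After inserting 5: P = [[1, 3, 5], [4], [7], [8]].
After inserting 6: P = [[1, 3, 5, 6], [4], [7], [8]].
After inserting 9: P = [[1, 3, 5, 6, 9], [4], [7], [8]].
After inserting 2: P = [[1, 2, 5, 6, 9], [3], [4], [7], [8]].

So P = [[1, 2, 5, 6, 9], [3], [4], [7], [8]], Q = [[1, 3, 6, 7, 8], [2], [4], [5], [9]].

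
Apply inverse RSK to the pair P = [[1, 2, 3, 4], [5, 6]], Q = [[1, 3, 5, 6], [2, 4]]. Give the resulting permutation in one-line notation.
5 1 6 2 3 4

Reverse the RSK construction: for i from n down to 1, find the cell of Q containing i, remove the entry at that cell from P, and reverse-bump it up through P; the value ejected from row 1 is w(i).

Step i=6: Q has 6 at row 1, column 4; remove that cell from P, ejecting 4. So w(6) = 4. P is now [[1, 2, 3], [5, 6]].
Step i=5: Q has 5 at row 1, column 3; remove that cell from P, ejecting 3. So w(5) = 3. P is now [[1, 2], [5, 6]].
Step i=4: Q has 4 at row 2, column 2; remove 6 from row 2 of P and reverse-bump: 6 enters row 1 and ejects 2. So w(4) = 2. P is now [[1, 6], [5]].
Step i=3: Q has 3 at row 1, column 2; remove that cell from P, ejecting 6. So w(3) = 6. P is now [[1], [5]].
Step i=2: Q has 2 at row 2, column 1; remove 5 from row 2 of P and reverse-bump: 5 enters row 1 and ejects 1. So w(2) = 1. P is now [[5]].
Step i=1: Q has 1 at row 1, column 1; remove that cell from P, ejecting 5. So w(1) = 5. P is now [].

So w = 5 1 6 2 3 4.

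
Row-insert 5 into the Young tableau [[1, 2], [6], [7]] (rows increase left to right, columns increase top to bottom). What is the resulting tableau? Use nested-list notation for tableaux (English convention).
[[1, 2, 5], [6], [7]]

5 is larger than every entry of row 1, so it is appended to row 1. The new tableau is [[1, 2, 5], [6], [7]].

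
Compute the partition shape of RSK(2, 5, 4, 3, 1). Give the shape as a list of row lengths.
[2, 1, 1, 1]

Row-insert each entry into an empty tableau.

After inserting 2: P = [[2]].
After inserting 5: P = [[2, 5]].
After inserting 4: P = [[2, 4], [5]].
After inserting 3: P = [[2, 3], [4], [5]].
After inserting 1: P = [[1, 3], [2], [4], [5]].

The final insertion tableau P = [[1, 3], [2], [4], [5]] has shape [2, 1, 1, 1].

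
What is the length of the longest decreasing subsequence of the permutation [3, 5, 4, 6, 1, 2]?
3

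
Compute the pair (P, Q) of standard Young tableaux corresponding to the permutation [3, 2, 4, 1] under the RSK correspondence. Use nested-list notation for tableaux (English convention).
P = [[1, 4], [2], [3]], Q = [[1, 3], [2], [4]]

Insert each entry of the permutation into P by Schensted row insertion, recording in Q the position of each new cell.

Insert 3: appended to row 1. P = [[3]].
Insert 2: 2 bumps 3 from row 1; 3 starts row 2. P = [[2], [3]].
Insert 4: appended to row 1. P = [[2, 4], [3]].
Insert 1: 1 bumps 2 from row 1; 2 bumps 3 from row 2; 3 starts row 3. P = [[1, 4], [2], [3]].

So P = [[1, 4], [2], [3]], Q = [[1, 3], [2], [4]].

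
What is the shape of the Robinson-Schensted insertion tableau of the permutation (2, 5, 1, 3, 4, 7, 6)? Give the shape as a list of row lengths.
[4, 3]

Row-insert each entry into an empty tableau.

After inserting 2: P = [[2]].
After inserting 5: P = [[2, 5]].
After inserting 1: P = [[1, 5], [2]].
After inserting 3: P = [[1, 3], [2, 5]].
After inserting 4: P = [[1, 3, 4], [2, 5]].
After inserting 7: P = [[1, 3, 4, 7], [2, 5]].
After inserting 6: P = [[1, 3, 4, 6], [2, 5, 7]].

The final insertion tableau P = [[1, 3, 4, 6], [2, 5, 7]] has shape [4, 3].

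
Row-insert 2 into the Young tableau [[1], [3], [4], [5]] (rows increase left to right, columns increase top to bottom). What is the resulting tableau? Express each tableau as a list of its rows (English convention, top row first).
[[1, 2], [3], [4], [5]]

2 is larger than every entry of row 1, so it is appended to row 1. The new tableau is [[1, 2], [3], [4], [5]].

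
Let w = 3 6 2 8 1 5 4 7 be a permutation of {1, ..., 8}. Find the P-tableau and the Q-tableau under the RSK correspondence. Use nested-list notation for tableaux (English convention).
P = [[1, 4, 7], [2, 5, 8], [3, 6]], Q = [[1, 2, 4], [3, 6, 8], [5, 7]]

Insert each entry of the permutation into P by Schensted row insertion, recording in Q the position of each new cell.

Insert 3: appended to row 1. P = [[3]], Q = [[1]].
Insert 6: appended to row 1. P = [[3, 6]], Q = [[1, 2]].
Insert 2: 2 bumps 3 from row 1; 3 starts row 2. P = [[2, 6], [3]], Q = [[1, 2], [3]].
Insert 8: appended to row 1. P = [[2, 6, 8], [3]], Q = [[1, 2, 4], [3]].
Insert 1: 1 bumps 2 from row 1; 2 bumps 3 from row 2; 3 starts row 3. P = [[1, 6, 8], [2], [3]], Q = [[1, 2, 4], [3], [5]].
Insert 5: 5 bumps 6 from row 1; 6 appends to row 2. P = [[1, 5, 8], [2, 6], [3]], Q = [[1, 2, 4], [3, 6], [5]].
Insert 4: 4 bumps 5 from row 1; 5 bumps 6 from row 2; 6 appends to row 3. P = [[1, 4, 8], [2, 5], [3, 6]], Q = [[1, 2, 4], [3, 6], [5, 7]].
Insert 7: 7 bumps 8 from row 1; 8 appends to row 2. P = [[1, 4, 7], [2, 5, 8], [3, 6]], Q = [[1, 2, 4], [3, 6, 8], [5, 7]].

So P = [[1, 4, 7], [2, 5, 8], [3, 6]], Q = [[1, 2, 4], [3, 6, 8], [5, 7]].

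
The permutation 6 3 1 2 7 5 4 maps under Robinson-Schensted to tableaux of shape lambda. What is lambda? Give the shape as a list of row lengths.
[3, 2, 2]

RSK row insertion gives P = [[1, 2, 4], [3, 5], [6, 7]], which has shape [3, 2, 2].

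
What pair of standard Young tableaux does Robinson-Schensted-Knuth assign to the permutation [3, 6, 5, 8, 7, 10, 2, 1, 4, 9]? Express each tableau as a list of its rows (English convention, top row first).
P = [[1, 4, 7, 9], [2, 5, 10], [3, 8], [6]], Q = [[1, 2, 4, 6], [3, 5, 10], [7, 9], [8]]

Insert each entry of the permutation into P by Schensted row insertion, recording in Q the position of each new cell.

Insert 3: appended to row 1. P = [[3]].
Insert 6: appended to row 1. P = [[3, 6]].
Insert 5: 5 bumps 6 from row 1; 6 starts row 2. P = [[3, 5], [6]].
Insert 8: appended to row 1. P = [[3, 5, 8], [6]].
Insert 7: 7 bumps 8 from row 1; 8 appends to row 2. P = [[3, 5, 7], [6, 8]].
Insert 10: appended to row 1. P = [[3, 5, 7, 10], [6, 8]].
Insert 2: 2 bumps 3 from row 1; 3 bumps 6 from row 2; 6 starts row 3. P = [[2, 5, 7, 10], [3, 8], [6]].
Insert 1: 1 bumps 2 from row 1; 2 bumps 3 from row 2; 3 bumps 6 from row 3; 6 starts row 4. P = [[1, 5, 7, 10], [2, 8], [3], [6]].
Insert 4: 4 bumps 5 from row 1; 5 bumps 8 from row 2; 8 appends to row 3. P = [[1, 4, 7, 10], [2, 5], [3, 8], [6]].
Insert 9: 9 bumps 10 from row 1; 10 appends to row 2. P = [[1, 4, 7, 9], [2, 5, 10], [3, 8], [6]].

So P = [[1, 4, 7, 9], [2, 5, 10], [3, 8], [6]], Q = [[1, 2, 4, 6], [3, 5, 10], [7, 9], [8]].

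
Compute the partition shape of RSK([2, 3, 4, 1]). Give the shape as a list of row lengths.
Row-insert each entry into an empty tableau.

After inserting 2: P = [[2]].
After inserting 3: P = [[2, 3]].
After inserting 4: P = [[2, 3, 4]].
After inserting 1: P = [[1, 3, 4], [2]].

The final insertion tableau P = [[1, 3, 4], [2]] has shape [3, 1].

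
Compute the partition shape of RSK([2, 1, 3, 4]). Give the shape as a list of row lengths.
[3, 1]

RSK row insertion gives P = [[1, 3, 4], [2]], which has shape [3, 1].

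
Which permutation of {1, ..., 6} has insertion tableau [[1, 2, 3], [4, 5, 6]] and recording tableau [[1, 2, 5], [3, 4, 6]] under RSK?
4 5 1 2 6 3

Reverse the RSK construction: for i from n down to 1, find the cell of Q containing i, remove the entry at that cell from P, and reverse-bump it up through P; the value ejected from row 1 is w(i).

Step i=6: Q has 6 at row 2, column 3; remove 6 from row 2 of P and reverse-bump: 6 enters row 1 and ejects 3. So w(6) = 3. P is now [[1, 2, 6], [4, 5]].
Step i=5: Q has 5 at row 1, column 3; remove that cell from P, ejecting 6. So w(5) = 6. P is now [[1, 2], [4, 5]].
Step i=4: Q has 4 at row 2, column 2; remove 5 from row 2 of P and reverse-bump: 5 enters row 1 and ejects 2. So w(4) = 2. P is now [[1, 5], [4]].
Step i=3: Q has 3 at row 2, column 1; remove 4 from row 2 of P and reverse-bump: 4 enters row 1 and ejects 1. So w(3) = 1. P is now [[4, 5]].
Step i=2: Q has 2 at row 1, column 2; remove that cell from P, ejecting 5. So w(2) = 5. P is now [[4]].
Step i=1: Q has 1 at row 1, column 1; remove that cell from P, ejecting 4. So w(1) = 4. P is now [].

So w = 4 5 1 2 6 3.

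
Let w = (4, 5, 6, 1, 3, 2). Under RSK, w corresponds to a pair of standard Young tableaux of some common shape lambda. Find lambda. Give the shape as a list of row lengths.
[3, 2, 1]

Row-insert each entry into an empty tableau.

After inserting 4: P = [[4]].
After inserting 5: P = [[4, 5]].
After inserting 6: P = [[4, 5, 6]].
After inserting 1: P = [[1, 5, 6], [4]].
After inserting 3: P = [[1, 3, 6], [4, 5]].
After inserting 2: P = [[1, 2, 6], [3, 5], [4]].

The final insertion tableau P = [[1, 2, 6], [3, 5], [4]] has shape [3, 2, 1].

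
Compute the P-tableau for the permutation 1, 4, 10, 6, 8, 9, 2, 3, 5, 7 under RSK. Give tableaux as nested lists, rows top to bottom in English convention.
P = [[1, 2, 3, 5, 7], [4, 6, 8, 9], [10]]

Insert 1: appended to row 1. P = [[1]].
Insert 4: appended to row 1. P = [[1, 4]].
Insert 10: appended to row 1. P = [[1, 4, 10]].
Insert 6: 6 bumps 10 from row 1; 10 starts row 2. P = [[1, 4, 6], [10]].
Insert 8: appended to row 1. P = [[1, 4, 6, 8], [10]].
Insert 9: appended to row 1. P = [[1, 4, 6, 8, 9], [10]].
Insert 2: 2 bumps 4 from row 1; 4 bumps 10 from row 2; 10 starts row 3. P = [[1, 2, 6, 8, 9], [4], [10]].
Insert 3: 3 bumps 6 from row 1; 6 appends to row 2. P = [[1, 2, 3, 8, 9], [4, 6], [10]].
Insert 5: 5 bumps 8 from row 1; 8 appends to row 2. P = [[1, 2, 3, 5, 9], [4, 6, 8], [10]].
Insert 7: 7 bumps 9 from row 1; 9 appends to row 2. P = [[1, 2, 3, 5, 7], [4, 6, 8, 9], [10]].

So P = [[1, 2, 3, 5, 7], [4, 6, 8, 9], [10]].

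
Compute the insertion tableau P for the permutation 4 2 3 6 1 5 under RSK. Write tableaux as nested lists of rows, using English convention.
P = [[1, 3, 5], [2, 6], [4]]

Insert 4: appended to row 1. P = [[4]].
Insert 2: 2 bumps 4 from row 1; 4 starts row 2. P = [[2], [4]].
Insert 3: appended to row 1. P = [[2, 3], [4]].
Insert 6: appended to row 1. P = [[2, 3, 6], [4]].
Insert 1: 1 bumps 2 from row 1; 2 bumps 4 from row 2; 4 starts row 3. P = [[1, 3, 6], [2], [4]].
Insert 5: 5 bumps 6 from row 1; 6 appends to row 2. P = [[1, 3, 5], [2, 6], [4]].

So P = [[1, 3, 5], [2, 6], [4]].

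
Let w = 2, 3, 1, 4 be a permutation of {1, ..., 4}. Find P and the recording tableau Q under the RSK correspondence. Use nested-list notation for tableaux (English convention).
P = [[1, 3, 4], [2]], Q = [[1, 2, 4], [3]]

Insert each entry of the permutation into P by Schensted row insertion, recording in Q the position of each new cell.

Insert 2: appended to row 1. P = [[2]].
Insert 3: appended to row 1. P = [[2, 3]].
Insert 1: 1 bumps 2 from row 1; 2 starts row 2. P = [[1, 3], [2]].
Insert 4: appended to row 1. P = [[1, 3, 4], [2]].

So P = [[1, 3, 4], [2]], Q = [[1, 2, 4], [3]].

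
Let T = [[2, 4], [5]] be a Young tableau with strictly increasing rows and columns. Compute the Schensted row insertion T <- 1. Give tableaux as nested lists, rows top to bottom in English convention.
[[1, 4], [2], [5]]

In row 1, 1 replaces 2 (the leftmost entry greater than 1); 2 is bumped to row 2. In row 2, 2 replaces 5 (the leftmost entry greater than 2); 5 is bumped to row 3. 5 starts a new row 3. The new tableau is [[1, 4], [2], [5]].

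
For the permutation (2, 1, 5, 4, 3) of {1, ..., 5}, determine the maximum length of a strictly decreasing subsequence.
3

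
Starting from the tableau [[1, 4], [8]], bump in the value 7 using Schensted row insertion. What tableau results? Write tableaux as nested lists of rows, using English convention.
[[1, 4, 7], [8]]

7 is larger than every entry of row 1, so it is appended to row 1. The new tableau is [[1, 4, 7], [8]].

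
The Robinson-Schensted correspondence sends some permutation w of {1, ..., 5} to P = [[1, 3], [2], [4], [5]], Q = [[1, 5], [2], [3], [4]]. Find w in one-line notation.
Reverse the RSK construction: for i from n down to 1, find the cell of Q containing i, remove the entry at that cell from P, and reverse-bump it up through P; the value ejected from row 1 is w(i).

Step i=5: Q has 5 at row 1, column 2; remove that cell from P, ejecting 3. So w(5) = 3. P is now [[1], [2], [4], [5]].
Step i=4: Q has 4 at row 4, column 1; remove 5 from row 4 of P and reverse-bump: 5 enters row 3 and ejects 4; 4 enters row 2 and ejects 2; 2 enters row 1 and ejects 1. So w(4) = 1. P is now [[2], [4], [5]].
Step i=3: Q has 3 at row 3, column 1; remove 5 from row 3 of P and reverse-bump: 5 enters row 2 and ejects 4; 4 enters row 1 and ejects 2. So w(3) = 2. P is now [[4], [5]].
Step i=2: Q has 2 at row 2, column 1; remove 5 from row 2 of P and reverse-bump: 5 enters row 1 and ejects 4. So w(2) = 4. P is now [[5]].
Step i=1: Q has 1 at row 1, column 1; remove that cell from P, ejecting 5. So w(1) = 5. P is now [].

So w = 5 4 2 1 3.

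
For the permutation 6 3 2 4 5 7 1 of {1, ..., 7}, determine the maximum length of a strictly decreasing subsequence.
4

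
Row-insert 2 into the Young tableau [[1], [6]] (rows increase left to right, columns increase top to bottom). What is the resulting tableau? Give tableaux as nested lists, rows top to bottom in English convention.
2 is larger than every entry of row 1, so it is appended to row 1. The new tableau is [[1, 2], [6]].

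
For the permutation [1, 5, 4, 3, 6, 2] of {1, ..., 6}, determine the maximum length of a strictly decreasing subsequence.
4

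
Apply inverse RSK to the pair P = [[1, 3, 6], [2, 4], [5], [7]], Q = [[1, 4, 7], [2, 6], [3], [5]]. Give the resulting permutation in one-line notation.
Reverse the RSK construction: for i from n down to 1, find the cell of Q containing i, remove the entry at that cell from P, and reverse-bump it up through P; the value ejected from row 1 is w(i).

Step i=7: Q has 7 at row 1, column 3; remove that cell from P, ejecting 6. So w(7) = 6. P is now [[1, 3], [2, 4], [5], [7]].
Step i=6: Q has 6 at row 2, column 2; remove 4 from row 2 of P and reverse-bump: 4 enters row 1 and ejects 3. So w(6) = 3. P is now [[1, 4], [2], [5], [7]].
Step i=5: Q has 5 at row 4, column 1; remove 7 from row 4 of P and reverse-bump: 7 enters row 3 and ejects 5; 5 enters row 2 and ejects 2; 2 enters row 1 and ejects 1. So w(5) = 1. P is now [[2, 4], [5], [7]].
Step i=4: Q has 4 at row 1, column 2; remove that cell from P, ejecting 4. So w(4) = 4. P is now [[2], [5], [7]].
Step i=3: Q has 3 at row 3, column 1; remove 7 from row 3 of P and reverse-bump: 7 enters row 2 and ejects 5; 5 enters row 1 and ejects 2. So w(3) = 2. P is now [[5], [7]].
Step i=2: Q has 2 at row 2, column 1; remove 7 from row 2 of P and reverse-bump: 7 enters row 1 and ejects 5. So w(2) = 5. P is now [[7]].
Step i=1: Q has 1 at row 1, column 1; remove that cell from P, ejecting 7. So w(1) = 7. P is now [].

So w = 7 5 2 4 1 3 6.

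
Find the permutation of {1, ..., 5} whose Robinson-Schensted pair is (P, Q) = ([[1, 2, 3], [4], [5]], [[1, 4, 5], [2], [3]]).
Reverse RSK: for i = n, n-1, ..., 1, locate i in Q, remove the corresponding corner cell from P, and reverse-bump its entry up through P; the value ejected from row 1 is w(i).

So w = 5 4 1 2 3.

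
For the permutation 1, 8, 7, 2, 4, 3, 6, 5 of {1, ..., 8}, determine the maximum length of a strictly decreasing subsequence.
4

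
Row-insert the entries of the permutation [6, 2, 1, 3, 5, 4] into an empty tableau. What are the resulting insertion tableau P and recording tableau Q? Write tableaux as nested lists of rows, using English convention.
Insert each entry of the permutation into P by Schensted row insertion, recording in Q the position of each new cell.

Insert 6: appended to row 1. P = [[6]].
Insert 2: 2 bumps 6 from row 1; 6 starts row 2. P = [[2], [6]].
Insert 1: 1 bumps 2 from row 1; 2 bumps 6 from row 2; 6 starts row 3. P = [[1], [2], [6]].
Insert 3: appended to row 1. P = [[1, 3], [2], [6]].
Insert 5: appended to row 1. P = [[1, 3, 5], [2], [6]].
Insert 4: 4 bumps 5 from row 1; 5 appends to row 2. P = [[1, 3, 4], [2, 5], [6]].

So P = [[1, 3, 4], [2, 5], [6]], Q = [[1, 4, 5], [2, 6], [3]].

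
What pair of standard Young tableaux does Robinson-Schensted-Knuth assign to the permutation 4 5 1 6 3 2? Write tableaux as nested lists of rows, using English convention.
P = [[1, 2, 6], [3, 5], [4]], Q = [[1, 2, 4], [3, 5], [6]]

Insert each entry of the permutation into P by Schensted row insertion, recording in Q the position of each new cell.

After inserting 4: P = [[4]].
After inserting 5: P = [[4, 5]].
After inserting 1: P = [[1, 5], [4]].
After inserting 6: P = [[1, 5, 6], [4]].
After inserting 3: P = [[1, 3, 6], [4, 5]].
After inserting 2: P = [[1, 2, 6], [3, 5], [4]].

So P = [[1, 2, 6], [3, 5], [4]], Q = [[1, 2, 4], [3, 5], [6]].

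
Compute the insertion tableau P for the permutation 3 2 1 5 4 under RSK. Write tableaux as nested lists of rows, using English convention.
P = [[1, 4], [2, 5], [3]]

Insert 3: appended to row 1. P = [[3]].
Insert 2: 2 bumps 3 from row 1; 3 starts row 2. P = [[2], [3]].
Insert 1: 1 bumps 2 from row 1; 2 bumps 3 from row 2; 3 starts row 3. P = [[1], [2], [3]].
Insert 5: appended to row 1. P = [[1, 5], [2], [3]].
Insert 4: 4 bumps 5 from row 1; 5 appends to row 2. P = [[1, 4], [2, 5], [3]].

So P = [[1, 4], [2, 5], [3]].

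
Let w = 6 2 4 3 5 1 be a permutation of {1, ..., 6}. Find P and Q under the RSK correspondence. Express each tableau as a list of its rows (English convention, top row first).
P = [[1, 3, 5], [2], [4], [6]], Q = [[1, 3, 5], [2], [4], [6]]

Insert each entry of the permutation into P by Schensted row insertion, recording in Q the position of each new cell.

Insert 6: appended to row 1. P = [[6]].
Insert 2: 2 bumps 6 from row 1; 6 starts row 2. P = [[2], [6]].
Insert 4: appended to row 1. P = [[2, 4], [6]].
Insert 3: 3 bumps 4 from row 1; 4 bumps 6 from row 2; 6 starts row 3. P = [[2, 3], [4], [6]].
Insert 5: appended to row 1. P = [[2, 3, 5], [4], [6]].
Insert 1: 1 bumps 2 from row 1; 2 bumps 4 from row 2; 4 bumps 6 from row 3; 6 starts row 4. P = [[1, 3, 5], [2], [4], [6]].

So P = [[1, 3, 5], [2], [4], [6]], Q = [[1, 3, 5], [2], [4], [6]].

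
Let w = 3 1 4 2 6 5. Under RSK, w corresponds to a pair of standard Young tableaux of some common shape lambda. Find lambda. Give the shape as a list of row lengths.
Row-insert each entry into an empty tableau.

After inserting 3: P = [[3]].
After inserting 1: P = [[1], [3]].
After inserting 4: P = [[1, 4], [3]].
After inserting 2: P = [[1, 2], [3, 4]].
After inserting 6: P = [[1, 2, 6], [3, 4]].
After inserting 5: P = [[1, 2, 5], [3, 4, 6]].

The final insertion tableau P = [[1, 2, 5], [3, 4, 6]] has shape [3, 3].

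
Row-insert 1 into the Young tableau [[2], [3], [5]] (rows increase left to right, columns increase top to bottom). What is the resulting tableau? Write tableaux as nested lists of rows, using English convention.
[[1], [2], [3], [5]]

In row 1, 1 replaces 2 (the leftmost entry greater than 1); 2 is bumped to row 2. In row 2, 2 replaces 3 (the leftmost entry greater than 2); 3 is bumped to row 3. In row 3, 3 replaces 5 (the leftmost entry greater than 3); 5 is bumped to row 4. 5 starts a new row 4. The new tableau is [[1], [2], [3], [5]].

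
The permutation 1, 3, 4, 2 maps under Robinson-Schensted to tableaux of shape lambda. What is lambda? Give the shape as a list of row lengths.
[3, 1]

Row-insert each entry into an empty tableau.

After inserting 1: P = [[1]].
After inserting 3: P = [[1, 3]].
After inserting 4: P = [[1, 3, 4]].
After inserting 2: P = [[1, 2, 4], [3]].

The final insertion tableau P = [[1, 2, 4], [3]] has shape [3, 1].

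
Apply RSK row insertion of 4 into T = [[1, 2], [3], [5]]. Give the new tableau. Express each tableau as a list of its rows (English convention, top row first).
[[1, 2, 4], [3], [5]]

4 is larger than every entry of row 1, so it is appended to row 1. The new tableau is [[1, 2, 4], [3], [5]].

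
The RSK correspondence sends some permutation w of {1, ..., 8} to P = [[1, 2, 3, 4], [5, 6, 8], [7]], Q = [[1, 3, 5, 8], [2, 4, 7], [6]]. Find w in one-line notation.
Reverse the RSK construction: for i from n down to 1, find the cell of Q containing i, remove the entry at that cell from P, and reverse-bump it up through P; the value ejected from row 1 is w(i).

Step i=8: Q has 8 at row 1, column 4; remove that cell from P, ejecting 4. So w(8) = 4. P is now [[1, 2, 3], [5, 6, 8], [7]].
Step i=7: Q has 7 at row 2, column 3; remove 8 from row 2 of P and reverse-bump: 8 enters row 1 and ejects 3. So w(7) = 3. P is now [[1, 2, 8], [5, 6], [7]].
Step i=6: Q has 6 at row 3, column 1; remove 7 from row 3 of P and reverse-bump: 7 enters row 2 and ejects 6; 6 enters row 1 and ejects 2. So w(6) = 2. P is now [[1, 6, 8], [5, 7]].
Step i=5: Q has 5 at row 1, column 3; remove that cell from P, ejecting 8. So w(5) = 8. P is now [[1, 6], [5, 7]].
Step i=4: Q has 4 at row 2, column 2; remove 7 from row 2 of P and reverse-bump: 7 enters row 1 and ejects 6. So w(4) = 6. P is now [[1, 7], [5]].
Step i=3: Q has 3 at row 1, column 2; remove that cell from P, ejecting 7. So w(3) = 7. P is now [[1], [5]].
Step i=2: Q has 2 at row 2, column 1; remove 5 from row 2 of P and reverse-bump: 5 enters row 1 and ejects 1. So w(2) = 1. P is now [[5]].
Step i=1: Q has 1 at row 1, column 1; remove that cell from P, ejecting 5. So w(1) = 5. P is now [].

So w = 5 1 7 6 8 2 3 4.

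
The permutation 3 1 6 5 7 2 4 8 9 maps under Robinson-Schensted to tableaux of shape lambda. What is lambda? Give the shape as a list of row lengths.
Row-insert each entry into an empty tableau.

After inserting 3: P = [[3]].
After inserting 1: P = [[1], [3]].
After inserting 6: P = [[1, 6], [3]].
After inserting 5: P = [[1, 5], [3, 6]].
After inserting 7: P = [[1, 5, 7], [3, 6]].
After inserting 2: P = [[1, 2, 7], [3, 5], [6]].
After inserting 4: P = [[1, 2, 4], [3, 5, 7], [6]].
After inserting 8: P = [[1, 2, 4, 8], [3, 5, 7], [6]].
After inserting 9: P = [[1, 2, 4, 8, 9], [3, 5, 7], [6]].

The final insertion tableau P = [[1, 2, 4, 8, 9], [3, 5, 7], [6]] has shape [5, 3, 1].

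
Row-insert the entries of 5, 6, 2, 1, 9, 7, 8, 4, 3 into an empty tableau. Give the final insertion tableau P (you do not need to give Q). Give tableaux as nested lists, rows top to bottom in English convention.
P = [[1, 3, 7, 8], [2, 4], [5, 6], [9]]

Insert 5: appended to row 1. P = [[5]].
Insert 6: appended to row 1. P = [[5, 6]].
Insert 2: 2 bumps 5 from row 1; 5 starts row 2. P = [[2, 6], [5]].
Insert 1: 1 bumps 2 from row 1; 2 bumps 5 from row 2; 5 starts row 3. P = [[1, 6], [2], [5]].
Insert 9: appended to row 1. P = [[1, 6, 9], [2], [5]].
Insert 7: 7 bumps 9 from row 1; 9 appends to row 2. P = [[1, 6, 7], [2, 9], [5]].
Insert 8: appended to row 1. P = [[1, 6, 7, 8], [2, 9], [5]].
Insert 4: 4 bumps 6 from row 1; 6 bumps 9 from row 2; 9 appends to row 3. P = [[1, 4, 7, 8], [2, 6], [5, 9]].
Insert 3: 3 bumps 4 from row 1; 4 bumps 6 from row 2; 6 bumps 9 from row 3; 9 starts row 4. P = [[1, 3, 7, 8], [2, 4], [5, 6], [9]].

So P = [[1, 3, 7, 8], [2, 4], [5, 6], [9]].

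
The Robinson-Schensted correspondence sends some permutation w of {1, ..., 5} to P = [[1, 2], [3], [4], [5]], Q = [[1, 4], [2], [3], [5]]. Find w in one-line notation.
5 4 1 3 2

Reverse the RSK construction: for i from n down to 1, find the cell of Q containing i, remove the entry at that cell from P, and reverse-bump it up through P; the value ejected from row 1 is w(i).

Step i=5: Q has 5 at row 4, column 1; remove 5 from row 4 of P and reverse-bump: 5 enters row 3 and ejects 4; 4 enters row 2 and ejects 3; 3 enters row 1 and ejects 2. So w(5) = 2. P is now [[1, 3], [4], [5]].
Step i=4: Q has 4 at row 1, column 2; remove that cell from P, ejecting 3. So w(4) = 3. P is now [[1], [4], [5]].
Step i=3: Q has 3 at row 3, column 1; remove 5 from row 3 of P and reverse-bump: 5 enters row 2 and ejects 4; 4 enters row 1 and ejects 1. So w(3) = 1. P is now [[4], [5]].
Step i=2: Q has 2 at row 2, column 1; remove 5 from row 2 of P and reverse-bump: 5 enters row 1 and ejects 4. So w(2) = 4. P is now [[5]].
Step i=1: Q has 1 at row 1, column 1; remove that cell from P, ejecting 5. So w(1) = 5. P is now [].

So w = 5 4 1 3 2.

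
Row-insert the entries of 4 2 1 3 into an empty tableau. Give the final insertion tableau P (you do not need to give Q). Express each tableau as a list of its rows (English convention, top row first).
Insert 4: appended to row 1. P = [[4]].
Insert 2: 2 bumps 4 from row 1; 4 starts row 2. P = [[2], [4]].
Insert 1: 1 bumps 2 from row 1; 2 bumps 4 from row 2; 4 starts row 3. P = [[1], [2], [4]].
Insert 3: appended to row 1. P = [[1, 3], [2], [4]].

So P = [[1, 3], [2], [4]].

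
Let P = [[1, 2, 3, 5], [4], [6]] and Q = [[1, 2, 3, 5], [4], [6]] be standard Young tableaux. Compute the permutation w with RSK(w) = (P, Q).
Reverse the RSK construction: for i from n down to 1, find the cell of Q containing i, remove the entry at that cell from P, and reverse-bump it up through P; the value ejected from row 1 is w(i).

Step i=6: Q has 6 at row 3, column 1; remove 6 from row 3 of P and reverse-bump: 6 enters row 2 and ejects 4; 4 enters row 1 and ejects 3. So w(6) = 3. P is now [[1, 2, 4, 5], [6]].
Step i=5: Q has 5 at row 1, column 4; remove that cell from P, ejecting 5. So w(5) = 5. P is now [[1, 2, 4], [6]].
Step i=4: Q has 4 at row 2, column 1; remove 6 from row 2 of P and reverse-bump: 6 enters row 1 and ejects 4. So w(4) = 4. P is now [[1, 2, 6]].
Step i=3: Q has 3 at row 1, column 3; remove that cell from P, ejecting 6. So w(3) = 6. P is now [[1, 2]].
Step i=2: Q has 2 at row 1, column 2; remove that cell from P, ejecting 2. So w(2) = 2. P is now [[1]].
Step i=1: Q has 1 at row 1, column 1; remove that cell from P, ejecting 1. So w(1) = 1. P is now [].

So w = 1 2 6 4 5 3.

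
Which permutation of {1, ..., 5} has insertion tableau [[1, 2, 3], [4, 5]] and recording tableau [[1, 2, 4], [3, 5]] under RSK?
1 4 2 5 3

Reverse the RSK construction: for i from n down to 1, find the cell of Q containing i, remove the entry at that cell from P, and reverse-bump it up through P; the value ejected from row 1 is w(i).

Step i=5: Q has 5 at row 2, column 2; remove 5 from row 2 of P and reverse-bump: 5 enters row 1 and ejects 3. So w(5) = 3. P is now [[1, 2, 5], [4]].
Step i=4: Q has 4 at row 1, column 3; remove that cell from P, ejecting 5. So w(4) = 5. P is now [[1, 2], [4]].
Step i=3: Q has 3 at row 2, column 1; remove 4 from row 2 of P and reverse-bump: 4 enters row 1 and ejects 2. So w(3) = 2. P is now [[1, 4]].
Step i=2: Q has 2 at row 1, column 2; remove that cell from P, ejecting 4. So w(2) = 4. P is now [[1]].
Step i=1: Q has 1 at row 1, column 1; remove that cell from P, ejecting 1. So w(1) = 1. P is now [].

So w = 1 4 2 5 3.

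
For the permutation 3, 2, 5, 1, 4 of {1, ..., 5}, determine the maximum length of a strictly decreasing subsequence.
3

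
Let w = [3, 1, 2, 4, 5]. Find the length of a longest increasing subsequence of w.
4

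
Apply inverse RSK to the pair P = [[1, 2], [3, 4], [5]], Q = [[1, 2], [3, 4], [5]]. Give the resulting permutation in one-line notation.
3 5 1 4 2

Reverse the RSK construction: for i from n down to 1, find the cell of Q containing i, remove the entry at that cell from P, and reverse-bump it up through P; the value ejected from row 1 is w(i).

Step i=5: Q has 5 at row 3, column 1; remove 5 from row 3 of P and reverse-bump: 5 enters row 2 and ejects 4; 4 enters row 1 and ejects 2. So w(5) = 2. P is now [[1, 4], [3, 5]].
Step i=4: Q has 4 at row 2, column 2; remove 5 from row 2 of P and reverse-bump: 5 enters row 1 and ejects 4. So w(4) = 4. P is now [[1, 5], [3]].
Step i=3: Q has 3 at row 2, column 1; remove 3 from row 2 of P and reverse-bump: 3 enters row 1 and ejects 1. So w(3) = 1. P is now [[3, 5]].
Step i=2: Q has 2 at row 1, column 2; remove that cell from P, ejecting 5. So w(2) = 5. P is now [[3]].
Step i=1: Q has 1 at row 1, column 1; remove that cell from P, ejecting 3. So w(1) = 3. P is now [].

So w = 3 5 1 4 2.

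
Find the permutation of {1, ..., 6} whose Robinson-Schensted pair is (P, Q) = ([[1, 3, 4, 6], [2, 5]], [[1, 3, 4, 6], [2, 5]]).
Reverse the RSK construction: for i from n down to 1, find the cell of Q containing i, remove the entry at that cell from P, and reverse-bump it up through P; the value ejected from row 1 is w(i).

Step i=6: Q has 6 at row 1, column 4; remove that cell from P, ejecting 6. So w(6) = 6. P is now [[1, 3, 4], [2, 5]].
Step i=5: Q has 5 at row 2, column 2; remove 5 from row 2 of P and reverse-bump: 5 enters row 1 and ejects 4. So w(5) = 4. P is now [[1, 3, 5], [2]].
Step i=4: Q has 4 at row 1, column 3; remove that cell from P, ejecting 5. So w(4) = 5. P is now [[1, 3], [2]].
Step i=3: Q has 3 at row 1, column 2; remove that cell from P, ejecting 3. So w(3) = 3. P is now [[1], [2]].
Step i=2: Q has 2 at row 2, column 1; remove 2 from row 2 of P and reverse-bump: 2 enters row 1 and ejects 1. So w(2) = 1. P is now [[2]].
Step i=1: Q has 1 at row 1, column 1; remove that cell from P, ejecting 2. So w(1) = 2. P is now [].

So w = 2 1 3 5 4 6.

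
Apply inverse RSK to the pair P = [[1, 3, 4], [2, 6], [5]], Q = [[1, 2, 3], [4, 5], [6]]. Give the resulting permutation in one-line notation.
2 5 6 3 4 1

Reverse the RSK construction: for i from n down to 1, find the cell of Q containing i, remove the entry at that cell from P, and reverse-bump it up through P; the value ejected from row 1 is w(i).

Step i=6: Q has 6 at row 3, column 1; remove 5 from row 3 of P and reverse-bump: 5 enters row 2 and ejects 2; 2 enters row 1 and ejects 1. So w(6) = 1. P is now [[2, 3, 4], [5, 6]].
Step i=5: Q has 5 at row 2, column 2; remove 6 from row 2 of P and reverse-bump: 6 enters row 1 and ejects 4. So w(5) = 4. P is now [[2, 3, 6], [5]].
Step i=4: Q has 4 at row 2, column 1; remove 5 from row 2 of P and reverse-bump: 5 enters row 1 and ejects 3. So w(4) = 3. P is now [[2, 5, 6]].
Step i=3: Q has 3 at row 1, column 3; remove that cell from P, ejecting 6. So w(3) = 6. P is now [[2, 5]].
Step i=2: Q has 2 at row 1, column 2; remove that cell from P, ejecting 5. So w(2) = 5. P is now [[2]].
Step i=1: Q has 1 at row 1, column 1; remove that cell from P, ejecting 2. So w(1) = 2. P is now [].

So w = 2 5 6 3 4 1.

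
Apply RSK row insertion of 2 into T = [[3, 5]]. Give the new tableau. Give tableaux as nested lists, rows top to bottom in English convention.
[[2, 5], [3]]

In row 1, 2 replaces 3 (the leftmost entry greater than 2); 3 is bumped to row 2. 3 starts a new row 2. The new tableau is [[2, 5], [3]].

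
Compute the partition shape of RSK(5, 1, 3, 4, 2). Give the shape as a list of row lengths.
Row-insert each entry into an empty tableau.

After inserting 5: P = [[5]].
After inserting 1: P = [[1], [5]].
After inserting 3: P = [[1, 3], [5]].
After inserting 4: P = [[1, 3, 4], [5]].
After inserting 2: P = [[1, 2, 4], [3], [5]].

The final insertion tableau P = [[1, 2, 4], [3], [5]] has shape [3, 1, 1].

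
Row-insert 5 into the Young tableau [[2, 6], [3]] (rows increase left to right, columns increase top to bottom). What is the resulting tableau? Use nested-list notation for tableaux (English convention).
[[2, 5], [3, 6]]

In row 1, 5 replaces 6 (the leftmost entry greater than 5); 6 is bumped to row 2. 6 is appended to row 2. The new tableau is [[2, 5], [3, 6]].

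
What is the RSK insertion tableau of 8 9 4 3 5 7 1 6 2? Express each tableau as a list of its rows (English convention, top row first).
P = [[1, 2, 6], [3, 5], [4, 7], [8, 9]]

After inserting 8: P = [[8]].
After inserting 9: P = [[8, 9]].
After inserting 4: P = [[4, 9], [8]].
After inserting 3: P = [[3, 9], [4], [8]].
After inserting 5: P = [[3, 5], [4, 9], [8]].
After inserting 7: P = [[3, 5, 7], [4, 9], [8]].
After inserting 1: P = [[1, 5, 7], [3, 9], [4], [8]].
After inserting 6: P = [[1, 5, 6], [3, 7], [4, 9], [8]].
After inserting 2: P = [[1, 2, 6], [3, 5], [4, 7], [8, 9]].

So P = [[1, 2, 6], [3, 5], [4, 7], [8, 9]].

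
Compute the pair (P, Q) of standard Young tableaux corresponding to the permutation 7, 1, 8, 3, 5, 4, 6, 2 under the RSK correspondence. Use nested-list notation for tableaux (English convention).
Insert each entry of the permutation into P by Schensted row insertion, recording in Q the position of each new cell.

After inserting 7: P = [[7]].
After inserting 1: P = [[1], [7]].
After inserting 8: P = [[1, 8], [7]].
After inserting 3: P = [[1, 3], [7, 8]].
After inserting 5: P = [[1, 3, 5], [7, 8]].
After inserting 4: P = [[1, 3, 4], [5, 8], [7]].
After inserting 6: P = [[1, 3, 4, 6], [5, 8], [7]].
After inserting 2: P = [[1, 2, 4, 6], [3, 8], [5], [7]].

So P = [[1, 2, 4, 6], [3, 8], [5], [7]], Q = [[1, 3, 5, 7], [2, 4], [6], [8]].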